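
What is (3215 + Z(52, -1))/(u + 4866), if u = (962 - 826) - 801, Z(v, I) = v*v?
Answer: 5919/4201 ≈ 1.4090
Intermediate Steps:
Z(v, I) = v²
u = -665 (u = 136 - 801 = -665)
(3215 + Z(52, -1))/(u + 4866) = (3215 + 52²)/(-665 + 4866) = (3215 + 2704)/4201 = 5919*(1/4201) = 5919/4201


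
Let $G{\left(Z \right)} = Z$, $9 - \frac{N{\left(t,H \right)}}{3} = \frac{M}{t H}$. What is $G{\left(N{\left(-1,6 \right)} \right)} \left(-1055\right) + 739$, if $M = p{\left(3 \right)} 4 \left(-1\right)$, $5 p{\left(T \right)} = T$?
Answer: $-26480$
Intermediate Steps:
$p{\left(T \right)} = \frac{T}{5}$
$M = - \frac{12}{5}$ ($M = \frac{1}{5} \cdot 3 \cdot 4 \left(-1\right) = \frac{3}{5} \cdot 4 \left(-1\right) = \frac{12}{5} \left(-1\right) = - \frac{12}{5} \approx -2.4$)
$N{\left(t,H \right)} = 27 + \frac{36}{5 H t}$ ($N{\left(t,H \right)} = 27 - 3 \left(- \frac{12}{5 t H}\right) = 27 - 3 \left(- \frac{12}{5 H t}\right) = 27 + \frac{36}{5 H t}$)
$G{\left(N{\left(-1,6 \right)} \right)} \left(-1055\right) + 739 = \left(27 + \frac{36}{5 \cdot 6 \left(-1\right)}\right) \left(-1055\right) + 739 = \left(27 + \frac{36}{5} \cdot \frac{1}{6} \left(-1\right)\right) \left(-1055\right) + 739 = \left(27 - \frac{6}{5}\right) \left(-1055\right) + 739 = \frac{129}{5} \left(-1055\right) + 739 = -27219 + 739 = -26480$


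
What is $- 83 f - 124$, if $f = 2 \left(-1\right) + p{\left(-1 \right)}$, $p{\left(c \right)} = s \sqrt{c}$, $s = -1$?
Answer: $42 + 83 i \approx 42.0 + 83.0 i$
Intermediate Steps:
$p{\left(c \right)} = - \sqrt{c}$
$f = -2 - i$ ($f = 2 \left(-1\right) - \sqrt{-1} = -2 - i \approx -2.0 - 1.0 i$)
$- 83 f - 124 = - 83 \left(-2 - i\right) - 124 = \left(166 + 83 i\right) - 124 = 42 + 83 i$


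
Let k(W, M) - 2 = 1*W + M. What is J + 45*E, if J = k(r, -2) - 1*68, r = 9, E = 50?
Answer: 2191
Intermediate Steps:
k(W, M) = 2 + M + W (k(W, M) = 2 + (1*W + M) = 2 + (W + M) = 2 + (M + W) = 2 + M + W)
J = -59 (J = (2 - 2 + 9) - 1*68 = 9 - 68 = -59)
J + 45*E = -59 + 45*50 = -59 + 2250 = 2191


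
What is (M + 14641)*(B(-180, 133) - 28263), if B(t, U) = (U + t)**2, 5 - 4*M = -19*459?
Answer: -438293415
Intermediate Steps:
M = 4363/2 (M = 5/4 - (-19)*459/4 = 5/4 - 1/4*(-8721) = 5/4 + 8721/4 = 4363/2 ≈ 2181.5)
(M + 14641)*(B(-180, 133) - 28263) = (4363/2 + 14641)*((133 - 180)**2 - 28263) = 33645*((-47)**2 - 28263)/2 = 33645*(2209 - 28263)/2 = (33645/2)*(-26054) = -438293415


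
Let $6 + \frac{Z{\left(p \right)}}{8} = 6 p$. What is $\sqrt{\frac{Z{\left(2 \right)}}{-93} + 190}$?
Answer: $\frac{\sqrt{182094}}{31} \approx 13.765$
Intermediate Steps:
$Z{\left(p \right)} = -48 + 48 p$ ($Z{\left(p \right)} = -48 + 8 \cdot 6 p = -48 + 48 p$)
$\sqrt{\frac{Z{\left(2 \right)}}{-93} + 190} = \sqrt{\frac{-48 + 48 \cdot 2}{-93} + 190} = \sqrt{\left(-48 + 96\right) \left(- \frac{1}{93}\right) + 190} = \sqrt{48 \left(- \frac{1}{93}\right) + 190} = \sqrt{- \frac{16}{31} + 190} = \sqrt{\frac{5874}{31}} = \frac{\sqrt{182094}}{31}$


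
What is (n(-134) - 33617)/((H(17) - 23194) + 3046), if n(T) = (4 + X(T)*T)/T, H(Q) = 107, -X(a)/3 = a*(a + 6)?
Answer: 5699893/1342747 ≈ 4.2449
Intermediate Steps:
X(a) = -3*a*(6 + a) (X(a) = -3*a*(a + 6) = -3*a*(6 + a))
n(T) = (4 - 3*T**2*(6 + T))/T (n(T) = (4 + (-3*T*(6 + T))*T)/T = (4 - 3*T**2*(6 + T))/T)
(n(-134) - 33617)/((H(17) - 23194) + 3046) = ((4 - 3*(-134)**2*(6 - 134))/(-134) - 33617)/((107 - 23194) + 3046) = (-(4 - 3*17956*(-128))/134 - 33617)/(-23087 + 3046) = (-(4 + 6895104)/134 - 33617)/(-20041) = (-1/134*6895108 - 33617)*(-1/20041) = (-3447554/67 - 33617)*(-1/20041) = -5699893/67*(-1/20041) = 5699893/1342747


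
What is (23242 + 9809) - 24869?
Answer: 8182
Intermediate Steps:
(23242 + 9809) - 24869 = 33051 - 24869 = 8182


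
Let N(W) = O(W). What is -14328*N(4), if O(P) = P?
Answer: -57312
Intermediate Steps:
N(W) = W
-14328*N(4) = -14328*4 = -57312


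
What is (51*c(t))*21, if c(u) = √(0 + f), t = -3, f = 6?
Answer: 1071*√6 ≈ 2623.4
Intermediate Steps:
c(u) = √6 (c(u) = √(0 + 6) = √6)
(51*c(t))*21 = (51*√6)*21 = 1071*√6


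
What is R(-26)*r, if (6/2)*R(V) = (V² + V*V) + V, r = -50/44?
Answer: -5525/11 ≈ -502.27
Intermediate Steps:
r = -25/22 (r = -50*1/44 = -25/22 ≈ -1.1364)
R(V) = V/3 + 2*V²/3 (R(V) = ((V² + V*V) + V)/3 = ((V² + V²) + V)/3 = (2*V² + V)/3 = (V + 2*V²)/3 = V/3 + 2*V²/3)
R(-26)*r = ((⅓)*(-26)*(1 + 2*(-26)))*(-25/22) = ((⅓)*(-26)*(1 - 52))*(-25/22) = ((⅓)*(-26)*(-51))*(-25/22) = 442*(-25/22) = -5525/11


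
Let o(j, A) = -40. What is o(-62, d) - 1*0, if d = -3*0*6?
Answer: -40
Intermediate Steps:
d = 0 (d = 0*6 = 0)
o(-62, d) - 1*0 = -40 - 1*0 = -40 + 0 = -40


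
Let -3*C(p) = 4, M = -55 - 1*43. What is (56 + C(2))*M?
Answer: -16072/3 ≈ -5357.3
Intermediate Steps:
M = -98 (M = -55 - 43 = -98)
C(p) = -4/3 (C(p) = -⅓*4 = -4/3)
(56 + C(2))*M = (56 - 4/3)*(-98) = (164/3)*(-98) = -16072/3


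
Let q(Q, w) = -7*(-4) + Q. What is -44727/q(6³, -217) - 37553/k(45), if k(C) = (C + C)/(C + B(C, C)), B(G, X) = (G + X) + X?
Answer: -18370591/244 ≈ -75289.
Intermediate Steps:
B(G, X) = G + 2*X
q(Q, w) = 28 + Q
k(C) = ½ (k(C) = (C + C)/(C + (C + 2*C)) = (2*C)/(C + 3*C) = (2*C)/((4*C)) = (2*C)*(1/(4*C)) = ½)
-44727/q(6³, -217) - 37553/k(45) = -44727/(28 + 6³) - 37553/½ = -44727/(28 + 216) - 37553*2 = -44727/244 - 75106 = -18370591/244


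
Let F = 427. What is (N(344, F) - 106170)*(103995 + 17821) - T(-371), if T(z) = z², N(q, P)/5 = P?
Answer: -12673265201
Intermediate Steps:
N(q, P) = 5*P
(N(344, F) - 106170)*(103995 + 17821) - T(-371) = (5*427 - 106170)*(103995 + 17821) - 1*(-371)² = (2135 - 106170)*121816 - 1*137641 = -104035*121816 - 137641 = -12673127560 - 137641 = -12673265201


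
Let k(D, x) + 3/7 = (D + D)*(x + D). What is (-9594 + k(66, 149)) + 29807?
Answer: 340148/7 ≈ 48593.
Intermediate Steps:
k(D, x) = -3/7 + 2*D*(D + x) (k(D, x) = -3/7 + (D + D)*(x + D) = -3/7 + (2*D)*(D + x) = -3/7 + 2*D*(D + x))
(-9594 + k(66, 149)) + 29807 = (-9594 + (-3/7 + 2*66**2 + 2*66*149)) + 29807 = (-9594 + (-3/7 + 2*4356 + 19668)) + 29807 = (-9594 + (-3/7 + 8712 + 19668)) + 29807 = (-9594 + 198657/7) + 29807 = 131499/7 + 29807 = 340148/7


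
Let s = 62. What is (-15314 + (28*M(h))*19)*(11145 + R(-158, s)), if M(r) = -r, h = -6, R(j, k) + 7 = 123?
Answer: -136505842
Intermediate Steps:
R(j, k) = 116 (R(j, k) = -7 + 123 = 116)
(-15314 + (28*M(h))*19)*(11145 + R(-158, s)) = (-15314 + (28*(-1*(-6)))*19)*(11145 + 116) = (-15314 + (28*6)*19)*11261 = (-15314 + 168*19)*11261 = (-15314 + 3192)*11261 = -12122*11261 = -136505842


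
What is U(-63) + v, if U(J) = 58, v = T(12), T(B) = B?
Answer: 70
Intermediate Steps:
v = 12
U(-63) + v = 58 + 12 = 70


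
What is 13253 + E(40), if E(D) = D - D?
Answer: 13253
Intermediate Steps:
E(D) = 0
13253 + E(40) = 13253 + 0 = 13253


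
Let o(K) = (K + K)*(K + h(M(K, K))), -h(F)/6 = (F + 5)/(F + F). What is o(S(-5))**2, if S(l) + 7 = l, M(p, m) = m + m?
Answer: 119025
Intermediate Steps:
M(p, m) = 2*m
h(F) = -3*(5 + F)/F (h(F) = -6*(F + 5)/(F + F) = -6*(5 + F)/(2*F) = -6*(5 + F)*1/(2*F) = -3*(5 + F)/F)
S(l) = -7 + l
o(K) = 2*K*(-3 + K - 15/(2*K)) (o(K) = (K + K)*(K + (-3 - 15*1/(2*K))) = (2*K)*(K + (-3 - 15/(2*K))) = (2*K)*(-3 + K - 15/(2*K)) = 2*K*(-3 + K - 15/(2*K)))
o(S(-5))**2 = (-15 + 2*(-7 - 5)*(-3 + (-7 - 5)))**2 = (-15 + 2*(-12)*(-3 - 12))**2 = (-15 + 2*(-12)*(-15))**2 = (-15 + 360)**2 = 345**2 = 119025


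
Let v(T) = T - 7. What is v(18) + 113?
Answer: 124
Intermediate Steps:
v(T) = -7 + T
v(18) + 113 = (-7 + 18) + 113 = 11 + 113 = 124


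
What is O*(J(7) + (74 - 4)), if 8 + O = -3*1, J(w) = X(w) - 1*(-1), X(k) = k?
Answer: -858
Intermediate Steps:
J(w) = 1 + w (J(w) = w - 1*(-1) = w + 1 = 1 + w)
O = -11 (O = -8 - 3*1 = -8 - 3 = -11)
O*(J(7) + (74 - 4)) = -11*((1 + 7) + (74 - 4)) = -11*(8 + 70) = -11*78 = -858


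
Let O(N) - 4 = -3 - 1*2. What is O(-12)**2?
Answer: 1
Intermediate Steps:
O(N) = -1 (O(N) = 4 + (-3 - 1*2) = 4 + (-3 - 2) = 4 - 5 = -1)
O(-12)**2 = (-1)**2 = 1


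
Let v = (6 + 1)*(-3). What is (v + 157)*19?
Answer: 2584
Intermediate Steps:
v = -21 (v = 7*(-3) = -21)
(v + 157)*19 = (-21 + 157)*19 = 136*19 = 2584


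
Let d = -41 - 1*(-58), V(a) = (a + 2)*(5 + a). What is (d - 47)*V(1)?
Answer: -540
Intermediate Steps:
V(a) = (2 + a)*(5 + a)
d = 17 (d = -41 + 58 = 17)
(d - 47)*V(1) = (17 - 47)*(10 + 1**2 + 7*1) = -30*(10 + 1 + 7) = -30*18 = -540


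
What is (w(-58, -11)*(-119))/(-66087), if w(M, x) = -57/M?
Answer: 323/182526 ≈ 0.0017696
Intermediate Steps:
(w(-58, -11)*(-119))/(-66087) = (-57/(-58)*(-119))/(-66087) = (-57*(-1/58)*(-119))*(-1/66087) = ((57/58)*(-119))*(-1/66087) = -6783/58*(-1/66087) = 323/182526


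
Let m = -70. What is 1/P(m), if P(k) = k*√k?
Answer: I*√70/4900 ≈ 0.0017075*I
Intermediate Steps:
P(k) = k^(3/2)
1/P(m) = 1/((-70)^(3/2)) = 1/(-70*I*√70) = I*√70/4900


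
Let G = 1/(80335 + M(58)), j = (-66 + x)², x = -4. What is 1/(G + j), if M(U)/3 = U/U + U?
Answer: 80512/394508801 ≈ 0.00020408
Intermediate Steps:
M(U) = 3 + 3*U (M(U) = 3*(U/U + U) = 3*(1 + U) = 3 + 3*U)
j = 4900 (j = (-66 - 4)² = (-70)² = 4900)
G = 1/80512 (G = 1/(80335 + (3 + 3*58)) = 1/(80335 + (3 + 174)) = 1/(80335 + 177) = 1/80512 ≈ 1.2421e-5)
1/(G + j) = 1/(1/80512 + 4900) = 1/(394508801/80512) = 80512/394508801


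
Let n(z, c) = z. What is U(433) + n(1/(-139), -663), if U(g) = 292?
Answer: 40587/139 ≈ 291.99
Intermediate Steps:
U(433) + n(1/(-139), -663) = 292 + 1/(-139) = 292 - 1/139 = 40587/139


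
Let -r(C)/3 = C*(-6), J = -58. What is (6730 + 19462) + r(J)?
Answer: 25148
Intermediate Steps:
r(C) = 18*C (r(C) = -3*C*(-6) = -(-18)*C = 18*C)
(6730 + 19462) + r(J) = (6730 + 19462) + 18*(-58) = 26192 - 1044 = 25148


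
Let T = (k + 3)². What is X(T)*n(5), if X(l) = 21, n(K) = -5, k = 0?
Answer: -105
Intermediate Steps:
T = 9 (T = (0 + 3)² = 3² = 9)
X(T)*n(5) = 21*(-5) = -105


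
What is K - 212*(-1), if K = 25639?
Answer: 25851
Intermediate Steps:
K - 212*(-1) = 25639 - 212*(-1) = 25639 + 212 = 25851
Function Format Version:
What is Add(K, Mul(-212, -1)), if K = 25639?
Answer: 25851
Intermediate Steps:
Add(K, Mul(-212, -1)) = Add(25639, Mul(-212, -1)) = Add(25639, 212) = 25851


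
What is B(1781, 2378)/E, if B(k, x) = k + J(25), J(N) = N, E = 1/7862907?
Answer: 14200410042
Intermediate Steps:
E = 1/7862907 ≈ 1.2718e-7
B(k, x) = 25 + k (B(k, x) = k + 25 = 25 + k)
B(1781, 2378)/E = (25 + 1781)/(1/7862907) = 1806*7862907 = 14200410042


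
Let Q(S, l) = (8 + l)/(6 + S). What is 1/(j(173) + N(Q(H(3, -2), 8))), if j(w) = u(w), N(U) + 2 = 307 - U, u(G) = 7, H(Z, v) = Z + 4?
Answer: 13/4040 ≈ 0.0032178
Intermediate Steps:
H(Z, v) = 4 + Z
Q(S, l) = (8 + l)/(6 + S)
N(U) = 305 - U (N(U) = -2 + (307 - U) = 305 - U)
j(w) = 7
1/(j(173) + N(Q(H(3, -2), 8))) = 1/(7 + (305 - (8 + 8)/(6 + (4 + 3)))) = 1/(7 + (305 - 16/(6 + 7))) = 1/(7 + (305 - 16/13)) = 1/(7 + 3949/13) = 1/(4040/13) = 13/4040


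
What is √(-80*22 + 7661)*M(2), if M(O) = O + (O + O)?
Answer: 6*√5901 ≈ 460.91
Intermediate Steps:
M(O) = 3*O (M(O) = O + 2*O = 3*O)
√(-80*22 + 7661)*M(2) = √(-80*22 + 7661)*(3*2) = √(-1760 + 7661)*6 = √5901*6 = 6*√5901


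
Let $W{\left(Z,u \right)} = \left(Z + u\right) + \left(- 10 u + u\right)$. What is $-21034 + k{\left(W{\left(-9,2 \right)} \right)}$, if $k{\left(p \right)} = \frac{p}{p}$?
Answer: $-21033$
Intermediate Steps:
$W{\left(Z,u \right)} = Z - 8 u$ ($W{\left(Z,u \right)} = \left(Z + u\right) - 9 u = Z - 8 u$)
$k{\left(p \right)} = 1$
$-21034 + k{\left(W{\left(-9,2 \right)} \right)} = -21034 + 1 = -21033$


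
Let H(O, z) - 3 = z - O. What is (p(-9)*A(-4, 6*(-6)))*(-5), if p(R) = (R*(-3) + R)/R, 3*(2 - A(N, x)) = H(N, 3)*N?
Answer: 460/3 ≈ 153.33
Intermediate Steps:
H(O, z) = 3 + z - O (H(O, z) = 3 + (z - O) = 3 + z - O)
A(N, x) = 2 - N*(6 - N)/3 (A(N, x) = 2 - (3 + 3 - N)*N/3 = 2 - (6 - N)*N/3 = 2 - N*(6 - N)/3)
p(R) = -2 (p(R) = (-3*R + R)/R = (-2*R)/R = -2)
(p(-9)*A(-4, 6*(-6)))*(-5) = -2*(2 + (⅓)*(-4)*(-6 - 4))*(-5) = -2*(2 + (⅓)*(-4)*(-10))*(-5) = -2*(2 + 40/3)*(-5) = -2*46/3*(-5) = -92/3*(-5) = 460/3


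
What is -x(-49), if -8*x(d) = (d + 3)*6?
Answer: -69/2 ≈ -34.500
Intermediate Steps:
x(d) = -9/4 - 3*d/4 (x(d) = -(d + 3)*6/8 = -(3 + d)*6/8 = -(18 + 6*d)/8 = -9/4 - 3*d/4)
-x(-49) = -(-9/4 - ¾*(-49)) = -(-9/4 + 147/4) = -1*69/2 = -69/2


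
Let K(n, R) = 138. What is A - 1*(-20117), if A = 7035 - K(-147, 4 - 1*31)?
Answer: 27014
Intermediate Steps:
A = 6897 (A = 7035 - 1*138 = 7035 - 138 = 6897)
A - 1*(-20117) = 6897 - 1*(-20117) = 6897 + 20117 = 27014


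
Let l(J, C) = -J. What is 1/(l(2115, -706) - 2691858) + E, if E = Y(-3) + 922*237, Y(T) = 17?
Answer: 588716613662/2693973 ≈ 2.1853e+5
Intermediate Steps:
E = 218531 (E = 17 + 922*237 = 17 + 218514 = 218531)
1/(l(2115, -706) - 2691858) + E = 1/(-1*2115 - 2691858) + 218531 = 1/(-2115 - 2691858) + 218531 = 1/(-2693973) + 218531 = -1/2693973 + 218531 = 588716613662/2693973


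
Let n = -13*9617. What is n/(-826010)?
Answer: 125021/826010 ≈ 0.15136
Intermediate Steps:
n = -125021
n/(-826010) = -125021/(-826010) = -125021*(-1/826010) = 125021/826010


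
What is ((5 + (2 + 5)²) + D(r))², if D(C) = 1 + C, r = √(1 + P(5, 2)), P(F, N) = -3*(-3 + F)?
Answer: (55 + I*√5)² ≈ 3020.0 + 245.97*I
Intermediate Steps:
P(F, N) = 9 - 3*F
r = I*√5 (r = √(1 + (9 - 3*5)) = √(1 + (9 - 15)) = √(1 - 6) = √(-5) = I*√5 ≈ 2.2361*I)
((5 + (2 + 5)²) + D(r))² = ((5 + (2 + 5)²) + (1 + I*√5))² = ((5 + 7²) + (1 + I*√5))² = ((5 + 49) + (1 + I*√5))² = (54 + (1 + I*√5))² = (55 + I*√5)²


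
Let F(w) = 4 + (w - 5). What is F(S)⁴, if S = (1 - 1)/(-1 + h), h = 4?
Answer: 1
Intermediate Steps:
S = 0 (S = (1 - 1)/(-1 + 4) = 0/3 = 0*(⅓) = 0)
F(w) = -1 + w (F(w) = 4 + (-5 + w) = -1 + w)
F(S)⁴ = (-1 + 0)⁴ = (-1)⁴ = 1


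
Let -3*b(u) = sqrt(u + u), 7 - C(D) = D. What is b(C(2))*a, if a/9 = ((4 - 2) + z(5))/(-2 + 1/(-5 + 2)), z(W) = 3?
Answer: 45*sqrt(10)/7 ≈ 20.329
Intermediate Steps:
C(D) = 7 - D
b(u) = -sqrt(2)*sqrt(u)/3 (b(u) = -sqrt(u + u)/3 = -sqrt(2)*sqrt(u)/3)
a = -135/7 (a = 9*(((4 - 2) + 3)/(-2 + 1/(-5 + 2))) = 9*((2 + 3)/(-2 + 1/(-3))) = 9*(5/(-2 - 1/3)) = 9*(5/(-7/3)) = 9*(5*(-3/7)) = 9*(-15/7) = -135/7 ≈ -19.286)
b(C(2))*a = -sqrt(2)*sqrt(7 - 1*2)/3*(-135/7) = -sqrt(2)*sqrt(7 - 2)/3*(-135/7) = -sqrt(2)*sqrt(5)/3*(-135/7) = -sqrt(10)/3*(-135/7) = 45*sqrt(10)/7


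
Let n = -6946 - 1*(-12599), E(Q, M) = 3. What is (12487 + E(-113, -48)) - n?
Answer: 6837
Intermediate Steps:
n = 5653 (n = -6946 + 12599 = 5653)
(12487 + E(-113, -48)) - n = (12487 + 3) - 1*5653 = 12490 - 5653 = 6837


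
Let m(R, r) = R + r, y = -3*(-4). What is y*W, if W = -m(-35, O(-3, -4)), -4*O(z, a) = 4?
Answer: 432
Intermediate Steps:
y = 12
O(z, a) = -1 (O(z, a) = -¼*4 = -1)
W = 36 (W = -(-35 - 1) = -1*(-36) = 36)
y*W = 12*36 = 432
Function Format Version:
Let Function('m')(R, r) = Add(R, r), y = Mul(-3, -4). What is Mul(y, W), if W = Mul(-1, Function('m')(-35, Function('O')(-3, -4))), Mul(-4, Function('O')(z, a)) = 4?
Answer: 432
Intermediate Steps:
y = 12
Function('O')(z, a) = -1 (Function('O')(z, a) = Mul(Rational(-1, 4), 4) = -1)
W = 36 (W = Mul(-1, Add(-35, -1)) = Mul(-1, -36) = 36)
Mul(y, W) = Mul(12, 36) = 432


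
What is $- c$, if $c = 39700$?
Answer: $-39700$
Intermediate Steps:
$- c = \left(-1\right) 39700 = -39700$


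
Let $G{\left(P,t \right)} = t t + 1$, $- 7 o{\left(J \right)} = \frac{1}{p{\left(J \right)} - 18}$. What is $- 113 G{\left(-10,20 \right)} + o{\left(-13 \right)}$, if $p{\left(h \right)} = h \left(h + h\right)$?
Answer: $- \frac{101501121}{2240} \approx -45313.0$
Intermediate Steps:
$p{\left(h \right)} = 2 h^{2}$ ($p{\left(h \right)} = h 2 h = 2 h^{2}$)
$o{\left(J \right)} = - \frac{1}{7 \left(-18 + 2 J^{2}\right)}$ ($o{\left(J \right)} = - \frac{1}{7 \left(2 J^{2} - 18\right)} = - \frac{1}{7 \left(-18 + 2 J^{2}\right)}$)
$G{\left(P,t \right)} = 1 + t^{2}$ ($G{\left(P,t \right)} = t^{2} + 1 = 1 + t^{2}$)
$- 113 G{\left(-10,20 \right)} + o{\left(-13 \right)} = - 113 \left(1 + 20^{2}\right) - \frac{1}{-126 + 14 \left(-13\right)^{2}} = - 113 \left(1 + 400\right) - \frac{1}{-126 + 14 \cdot 169} = \left(-113\right) 401 - \frac{1}{-126 + 2366} = -45313 - \frac{1}{2240} = - \frac{101501121}{2240}$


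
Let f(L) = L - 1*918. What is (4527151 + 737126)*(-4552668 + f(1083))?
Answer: -23965636835331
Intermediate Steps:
f(L) = -918 + L (f(L) = L - 918 = -918 + L)
(4527151 + 737126)*(-4552668 + f(1083)) = (4527151 + 737126)*(-4552668 + (-918 + 1083)) = 5264277*(-4552668 + 165) = 5264277*(-4552503) = -23965636835331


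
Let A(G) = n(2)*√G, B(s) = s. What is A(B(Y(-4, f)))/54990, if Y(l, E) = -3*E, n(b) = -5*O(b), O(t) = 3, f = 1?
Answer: -I*√3/3666 ≈ -0.00047246*I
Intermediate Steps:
n(b) = -15 (n(b) = -5*3 = -15)
A(G) = -15*√G
A(B(Y(-4, f)))/54990 = -15*I*√3/54990 = -15*I*√3*(1/54990) = -I*√3/3666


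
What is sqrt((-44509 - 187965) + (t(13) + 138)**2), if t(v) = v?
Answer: 3*I*sqrt(23297) ≈ 457.9*I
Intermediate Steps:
sqrt((-44509 - 187965) + (t(13) + 138)**2) = sqrt((-44509 - 187965) + (13 + 138)**2) = sqrt(-232474 + 151**2) = sqrt(-232474 + 22801) = sqrt(-209673) = 3*I*sqrt(23297)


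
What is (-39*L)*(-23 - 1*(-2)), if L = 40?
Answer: 32760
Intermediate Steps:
(-39*L)*(-23 - 1*(-2)) = (-39*40)*(-23 - 1*(-2)) = -1560*(-23 + 2) = -1560*(-21) = 32760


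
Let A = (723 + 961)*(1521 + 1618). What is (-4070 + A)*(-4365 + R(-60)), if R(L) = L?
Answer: -23372876550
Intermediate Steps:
A = 5286076 (A = 1684*3139 = 5286076)
(-4070 + A)*(-4365 + R(-60)) = (-4070 + 5286076)*(-4365 - 60) = 5282006*(-4425) = -23372876550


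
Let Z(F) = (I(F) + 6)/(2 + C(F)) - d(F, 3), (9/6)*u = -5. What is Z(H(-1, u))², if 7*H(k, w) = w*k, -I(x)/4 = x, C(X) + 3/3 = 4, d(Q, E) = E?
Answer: 52441/11025 ≈ 4.7566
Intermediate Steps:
u = -10/3 (u = (⅔)*(-5) = -10/3 ≈ -3.3333)
C(X) = 3 (C(X) = -1 + 4 = 3)
I(x) = -4*x
H(k, w) = k*w/7 (H(k, w) = (w*k)/7 = (k*w)/7 = k*w/7)
Z(F) = -9/5 - 4*F/5 (Z(F) = (-4*F + 6)/(2 + 3) - 1*3 = (6 - 4*F)/5 - 3 = (6 - 4*F)*(⅕) - 3 = (6/5 - 4*F/5) - 3 = -9/5 - 4*F/5)
Z(H(-1, u))² = (-9/5 - 4*(-1)*(-10)/(35*3))² = (-9/5 - ⅘*10/21)² = (-9/5 - 8/21)² = (-229/105)² = 52441/11025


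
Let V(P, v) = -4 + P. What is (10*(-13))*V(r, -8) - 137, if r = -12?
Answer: 1943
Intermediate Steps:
(10*(-13))*V(r, -8) - 137 = (10*(-13))*(-4 - 12) - 137 = -130*(-16) - 137 = 2080 - 137 = 1943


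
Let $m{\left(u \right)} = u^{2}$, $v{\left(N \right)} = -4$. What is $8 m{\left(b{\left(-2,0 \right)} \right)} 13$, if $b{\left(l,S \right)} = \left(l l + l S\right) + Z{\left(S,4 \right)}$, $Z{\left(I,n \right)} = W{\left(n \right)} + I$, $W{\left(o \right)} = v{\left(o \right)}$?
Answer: $0$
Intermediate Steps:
$W{\left(o \right)} = -4$
$Z{\left(I,n \right)} = -4 + I$
$b{\left(l,S \right)} = -4 + S + l^{2} + S l$ ($b{\left(l,S \right)} = \left(l l + l S\right) + \left(-4 + S\right) = \left(l^{2} + S l\right) + \left(-4 + S\right) = -4 + S + l^{2} + S l$)
$8 m{\left(b{\left(-2,0 \right)} \right)} 13 = 8 \left(-4 + 0 + \left(-2\right)^{2} + 0 \left(-2\right)\right)^{2} \cdot 13 = 8 \left(-4 + 0 + 4 + 0\right)^{2} \cdot 13 = 8 \cdot 0^{2} \cdot 13 = 8 \cdot 0 \cdot 13 = 0 \cdot 13 = 0$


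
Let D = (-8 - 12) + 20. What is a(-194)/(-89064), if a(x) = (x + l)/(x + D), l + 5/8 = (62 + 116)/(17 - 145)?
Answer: -12545/1105818624 ≈ -1.1345e-5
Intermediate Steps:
l = -129/64 (l = -5/8 + (62 + 116)/(17 - 145) = -5/8 + 178/(-128) = -5/8 + 178*(-1/128) = -5/8 - 89/64 = -129/64 ≈ -2.0156)
D = 0 (D = -20 + 20 = 0)
a(x) = (-129/64 + x)/x (a(x) = (x - 129/64)/(x + 0) = (-129/64 + x)/x)
a(-194)/(-89064) = ((-129/64 - 194)/(-194))/(-89064) = -1/194*(-12545/64)*(-1/89064) = (12545/12416)*(-1/89064) = -12545/1105818624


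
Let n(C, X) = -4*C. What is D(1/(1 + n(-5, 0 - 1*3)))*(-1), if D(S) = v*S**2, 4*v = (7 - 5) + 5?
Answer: -1/252 ≈ -0.0039683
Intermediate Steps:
v = 7/4 (v = ((7 - 5) + 5)/4 = (2 + 5)/4 = (1/4)*7 = 7/4 ≈ 1.7500)
D(S) = 7*S**2/4
D(1/(1 + n(-5, 0 - 1*3)))*(-1) = (7*(1/(1 - 4*(-5)))**2/4)*(-1) = (7*(1/(1 + 20))**2/4)*(-1) = (7*(1/21)**2/4)*(-1) = ((7/4)*(1/441))*(-1) = (1/252)*(-1) = -1/252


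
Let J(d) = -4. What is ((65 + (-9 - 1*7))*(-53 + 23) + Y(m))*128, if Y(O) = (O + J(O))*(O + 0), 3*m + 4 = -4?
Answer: -1672960/9 ≈ -1.8588e+5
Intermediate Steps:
m = -8/3 (m = -4/3 + (1/3)*(-4) = -4/3 - 4/3 = -8/3 ≈ -2.6667)
Y(O) = O*(-4 + O) (Y(O) = (O - 4)*(O + 0) = (-4 + O)*O = O*(-4 + O))
((65 + (-9 - 1*7))*(-53 + 23) + Y(m))*128 = ((65 + (-9 - 1*7))*(-53 + 23) - 8*(-4 - 8/3)/3)*128 = ((65 + (-9 - 7))*(-30) - 8/3*(-20/3))*128 = ((65 - 16)*(-30) + 160/9)*128 = (49*(-30) + 160/9)*128 = (-1470 + 160/9)*128 = -13070/9*128 = -1672960/9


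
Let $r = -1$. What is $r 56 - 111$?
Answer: $-167$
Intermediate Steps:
$r 56 - 111 = \left(-1\right) 56 - 111 = -56 - 111 = -167$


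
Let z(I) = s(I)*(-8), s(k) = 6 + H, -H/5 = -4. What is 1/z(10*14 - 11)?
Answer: -1/208 ≈ -0.0048077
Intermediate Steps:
H = 20 (H = -5*(-4) = 20)
s(k) = 26 (s(k) = 6 + 20 = 26)
z(I) = -208 (z(I) = 26*(-8) = -208)
1/z(10*14 - 11) = 1/(-208) = -1/208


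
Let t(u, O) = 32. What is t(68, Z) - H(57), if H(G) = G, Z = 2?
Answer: -25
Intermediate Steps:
t(68, Z) - H(57) = 32 - 1*57 = 32 - 57 = -25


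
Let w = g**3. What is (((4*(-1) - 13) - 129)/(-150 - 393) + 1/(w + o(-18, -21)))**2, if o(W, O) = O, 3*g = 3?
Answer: 5650129/117939600 ≈ 0.047907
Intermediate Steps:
g = 1 (g = (1/3)*3 = 1)
w = 1 (w = 1**3 = 1)
(((4*(-1) - 13) - 129)/(-150 - 393) + 1/(w + o(-18, -21)))**2 = (((4*(-1) - 13) - 129)/(-150 - 393) + 1/(1 - 21))**2 = (((-4 - 13) - 129)/(-543) + 1/(-20))**2 = ((-17 - 129)*(-1/543) - 1/20)**2 = (-146*(-1/543) - 1/20)**2 = (146/543 - 1/20)**2 = (2377/10860)**2 = 5650129/117939600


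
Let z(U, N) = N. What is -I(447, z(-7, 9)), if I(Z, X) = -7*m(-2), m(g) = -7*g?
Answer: 98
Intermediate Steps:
I(Z, X) = -98 (I(Z, X) = -(-49)*(-2) = -7*14 = -98)
-I(447, z(-7, 9)) = -1*(-98) = 98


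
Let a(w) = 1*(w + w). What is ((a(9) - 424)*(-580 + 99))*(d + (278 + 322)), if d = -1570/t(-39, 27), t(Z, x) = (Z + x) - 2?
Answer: 139071530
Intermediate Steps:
t(Z, x) = -2 + Z + x
a(w) = 2*w (a(w) = 1*(2*w) = 2*w)
d = 785/7 (d = -1570/(-2 - 39 + 27) = -1570/(-14) = -1570*(-1/14) = 785/7 ≈ 112.14)
((a(9) - 424)*(-580 + 99))*(d + (278 + 322)) = ((2*9 - 424)*(-580 + 99))*(785/7 + (278 + 322)) = ((18 - 424)*(-481))*(785/7 + 600) = -406*(-481)*(4985/7) = 195286*(4985/7) = 139071530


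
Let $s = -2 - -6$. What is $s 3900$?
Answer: $15600$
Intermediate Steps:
$s = 4$ ($s = -2 + 6 = 4$)
$s 3900 = 4 \cdot 3900 = 15600$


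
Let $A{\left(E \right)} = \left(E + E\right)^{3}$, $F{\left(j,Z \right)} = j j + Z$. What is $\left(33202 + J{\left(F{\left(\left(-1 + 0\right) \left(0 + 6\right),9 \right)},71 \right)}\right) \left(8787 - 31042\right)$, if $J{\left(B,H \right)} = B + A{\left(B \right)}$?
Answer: $-16963806985$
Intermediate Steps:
$F{\left(j,Z \right)} = Z + j^{2}$ ($F{\left(j,Z \right)} = j^{2} + Z = Z + j^{2}$)
$A{\left(E \right)} = 8 E^{3}$ ($A{\left(E \right)} = \left(2 E\right)^{3} = 8 E^{3}$)
$J{\left(B,H \right)} = B + 8 B^{3}$
$\left(33202 + J{\left(F{\left(\left(-1 + 0\right) \left(0 + 6\right),9 \right)},71 \right)}\right) \left(8787 - 31042\right) = \left(33202 + \left(\left(9 + \left(\left(-1 + 0\right) \left(0 + 6\right)\right)^{2}\right) + 8 \left(9 + \left(\left(-1 + 0\right) \left(0 + 6\right)\right)^{2}\right)^{3}\right)\right) \left(8787 - 31042\right) = \left(33202 + \left(\left(9 + \left(\left(-1\right) 6\right)^{2}\right) + 8 \left(9 + \left(\left(-1\right) 6\right)^{2}\right)^{3}\right)\right) \left(-22255\right) = \left(33202 + \left(\left(9 + \left(-6\right)^{2}\right) + 8 \left(9 + \left(-6\right)^{2}\right)^{3}\right)\right) \left(-22255\right) = \left(33202 + \left(\left(9 + 36\right) + 8 \left(9 + 36\right)^{3}\right)\right) \left(-22255\right) = \left(33202 + \left(45 + 8 \cdot 45^{3}\right)\right) \left(-22255\right) = \left(33202 + \left(45 + 8 \cdot 91125\right)\right) \left(-22255\right) = \left(33202 + \left(45 + 729000\right)\right) \left(-22255\right) = \left(33202 + 729045\right) \left(-22255\right) = 762247 \left(-22255\right) = -16963806985$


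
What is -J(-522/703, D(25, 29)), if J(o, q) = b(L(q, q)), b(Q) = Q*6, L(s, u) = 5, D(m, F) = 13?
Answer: -30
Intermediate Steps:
b(Q) = 6*Q
J(o, q) = 30 (J(o, q) = 6*5 = 30)
-J(-522/703, D(25, 29)) = -1*30 = -30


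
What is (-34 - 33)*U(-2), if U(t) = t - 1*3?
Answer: 335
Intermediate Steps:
U(t) = -3 + t (U(t) = t - 3 = -3 + t)
(-34 - 33)*U(-2) = (-34 - 33)*(-3 - 2) = -67*(-5) = 335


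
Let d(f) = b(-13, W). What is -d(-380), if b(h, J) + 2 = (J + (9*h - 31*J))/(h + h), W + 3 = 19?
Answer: -545/26 ≈ -20.962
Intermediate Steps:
W = 16 (W = -3 + 19 = 16)
b(h, J) = -2 + (-30*J + 9*h)/(2*h) (b(h, J) = -2 + (J + (9*h - 31*J))/(h + h) = -2 + (J + (-31*J + 9*h))/((2*h)) = -2 + (-30*J + 9*h)*(1/(2*h)) = -2 + (-30*J + 9*h)/(2*h))
d(f) = 545/26 (d(f) = 5/2 - 15*16/(-13) = 5/2 - 15*16*(-1/13) = 5/2 + 240/13 = 545/26)
-d(-380) = -1*545/26 = -545/26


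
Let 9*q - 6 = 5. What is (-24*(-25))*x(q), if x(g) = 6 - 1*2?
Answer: 2400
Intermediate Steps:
q = 11/9 (q = 2/3 + (1/9)*5 = 2/3 + 5/9 = 11/9 ≈ 1.2222)
x(g) = 4 (x(g) = 6 - 2 = 4)
(-24*(-25))*x(q) = -24*(-25)*4 = 600*4 = 2400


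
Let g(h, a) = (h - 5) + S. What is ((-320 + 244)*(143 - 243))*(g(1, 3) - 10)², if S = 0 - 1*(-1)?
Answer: 1284400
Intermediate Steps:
S = 1 (S = 0 + 1 = 1)
g(h, a) = -4 + h (g(h, a) = (h - 5) + 1 = (-5 + h) + 1 = -4 + h)
((-320 + 244)*(143 - 243))*(g(1, 3) - 10)² = ((-320 + 244)*(143 - 243))*((-4 + 1) - 10)² = (-76*(-100))*(-3 - 10)² = 7600*(-13)² = 7600*169 = 1284400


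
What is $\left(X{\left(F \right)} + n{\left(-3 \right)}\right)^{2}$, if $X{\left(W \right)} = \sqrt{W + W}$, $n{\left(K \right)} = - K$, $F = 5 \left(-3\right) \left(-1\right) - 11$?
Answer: $17 + 12 \sqrt{2} \approx 33.971$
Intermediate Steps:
$F = 4$ ($F = \left(-15\right) \left(-1\right) - 11 = 15 - 11 = 4$)
$X{\left(W \right)} = \sqrt{2} \sqrt{W}$ ($X{\left(W \right)} = \sqrt{2 W} = \sqrt{2} \sqrt{W}$)
$\left(X{\left(F \right)} + n{\left(-3 \right)}\right)^{2} = \left(\sqrt{2} \sqrt{4} - -3\right)^{2} = \left(\sqrt{2} \cdot 2 + 3\right)^{2} = \left(2 \sqrt{2} + 3\right)^{2} = \left(3 + 2 \sqrt{2}\right)^{2}$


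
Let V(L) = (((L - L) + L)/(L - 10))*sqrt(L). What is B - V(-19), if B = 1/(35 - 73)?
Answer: -1/38 - 19*I*sqrt(19)/29 ≈ -0.026316 - 2.8558*I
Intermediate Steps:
B = -1/38 (B = 1/(-38) = -1/38 ≈ -0.026316)
V(L) = L**(3/2)/(-10 + L) (V(L) = ((0 + L)/(-10 + L))*sqrt(L) = (L/(-10 + L))*sqrt(L) = L**(3/2)/(-10 + L))
B - V(-19) = -1/38 - (-19)**(3/2)/(-10 - 19) = -1/38 - (-19*I*sqrt(19))/(-29) = -1/38 - (-19*I*sqrt(19))*(-1)/29 = -1/38 - 19*I*sqrt(19)/29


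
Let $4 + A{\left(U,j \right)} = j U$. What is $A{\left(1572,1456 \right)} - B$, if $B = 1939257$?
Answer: $349571$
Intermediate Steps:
$A{\left(U,j \right)} = -4 + U j$ ($A{\left(U,j \right)} = -4 + j U = -4 + U j$)
$A{\left(1572,1456 \right)} - B = \left(-4 + 1572 \cdot 1456\right) - 1939257 = \left(-4 + 2288832\right) - 1939257 = 2288828 - 1939257 = 349571$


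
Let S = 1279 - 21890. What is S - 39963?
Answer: -60574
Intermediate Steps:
S = -20611
S - 39963 = -20611 - 39963 = -60574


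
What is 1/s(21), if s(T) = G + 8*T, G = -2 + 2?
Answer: 1/168 ≈ 0.0059524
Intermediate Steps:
G = 0
s(T) = 8*T (s(T) = 0 + 8*T = 8*T)
1/s(21) = 1/(8*21) = 1/168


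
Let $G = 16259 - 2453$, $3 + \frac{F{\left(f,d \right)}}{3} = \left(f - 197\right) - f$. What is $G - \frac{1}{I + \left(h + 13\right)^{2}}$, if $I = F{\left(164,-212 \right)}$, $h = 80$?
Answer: $\frac{111124493}{8049} \approx 13806.0$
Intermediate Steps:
$F{\left(f,d \right)} = -600$ ($F{\left(f,d \right)} = -9 + 3 \left(\left(f - 197\right) - f\right) = -9 + 3 \left(\left(-197 + f\right) - f\right) = -9 + 3 \left(-197\right) = -9 - 591 = -600$)
$G = 13806$ ($G = 16259 - 2453 = 13806$)
$I = -600$
$G - \frac{1}{I + \left(h + 13\right)^{2}} = 13806 - \frac{1}{-600 + \left(80 + 13\right)^{2}} = 13806 - \frac{1}{-600 + 93^{2}} = 13806 - \frac{1}{-600 + 8649} = 13806 - \frac{1}{8049} = \frac{111124493}{8049}$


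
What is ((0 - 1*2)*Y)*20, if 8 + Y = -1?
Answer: 360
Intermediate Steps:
Y = -9 (Y = -8 - 1 = -9)
((0 - 1*2)*Y)*20 = ((0 - 1*2)*(-9))*20 = ((0 - 2)*(-9))*20 = -2*(-9)*20 = 18*20 = 360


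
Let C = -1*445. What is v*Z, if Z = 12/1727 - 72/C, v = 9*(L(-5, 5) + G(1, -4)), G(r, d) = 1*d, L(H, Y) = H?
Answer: -10504404/768515 ≈ -13.668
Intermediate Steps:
G(r, d) = d
v = -81 (v = 9*(-5 - 4) = 9*(-9) = -81)
C = -445
Z = 129684/768515 (Z = 12/1727 - 72/(-445) = 12*(1/1727) - 72*(-1/445) = 12/1727 + 72/445 = 129684/768515 ≈ 0.16875)
v*Z = -81*129684/768515 = -10504404/768515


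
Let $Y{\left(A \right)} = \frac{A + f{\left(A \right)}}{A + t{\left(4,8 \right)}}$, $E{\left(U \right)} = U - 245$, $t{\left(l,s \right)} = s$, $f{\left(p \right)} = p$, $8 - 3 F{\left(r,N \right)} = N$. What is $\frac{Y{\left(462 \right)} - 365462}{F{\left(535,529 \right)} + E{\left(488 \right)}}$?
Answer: $- \frac{64412331}{12220} \approx -5271.1$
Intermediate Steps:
$F{\left(r,N \right)} = \frac{8}{3} - \frac{N}{3}$
$E{\left(U \right)} = -245 + U$
$Y{\left(A \right)} = \frac{2 A}{8 + A}$ ($Y{\left(A \right)} = \frac{A + A}{A + 8} = \frac{2 A}{8 + A}$)
$\frac{Y{\left(462 \right)} - 365462}{F{\left(535,529 \right)} + E{\left(488 \right)}} = \frac{2 \cdot 462 \frac{1}{8 + 462} - 365462}{\left(\frac{8}{3} - \frac{529}{3}\right) + \left(-245 + 488\right)} = \frac{2 \cdot 462 \cdot \frac{1}{470} - 365462}{\left(\frac{8}{3} - \frac{529}{3}\right) + 243} = \frac{2 \cdot 462 \cdot \frac{1}{470} - 365462}{- \frac{521}{3} + 243} = \frac{\frac{462}{235} - 365462}{\frac{208}{3}} = \left(- \frac{85883108}{235}\right) \frac{3}{208} = - \frac{64412331}{12220}$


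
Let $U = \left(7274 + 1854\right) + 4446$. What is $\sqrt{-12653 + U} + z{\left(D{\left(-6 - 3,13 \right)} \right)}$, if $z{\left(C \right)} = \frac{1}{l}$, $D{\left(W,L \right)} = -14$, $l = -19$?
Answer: $- \frac{1}{19} + \sqrt{921} \approx 30.295$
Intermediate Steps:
$U = 13574$ ($U = 9128 + 4446 = 13574$)
$z{\left(C \right)} = - \frac{1}{19}$ ($z{\left(C \right)} = \frac{1}{-19} = - \frac{1}{19}$)
$\sqrt{-12653 + U} + z{\left(D{\left(-6 - 3,13 \right)} \right)} = \sqrt{-12653 + 13574} - \frac{1}{19} = \sqrt{921} - \frac{1}{19} = - \frac{1}{19} + \sqrt{921}$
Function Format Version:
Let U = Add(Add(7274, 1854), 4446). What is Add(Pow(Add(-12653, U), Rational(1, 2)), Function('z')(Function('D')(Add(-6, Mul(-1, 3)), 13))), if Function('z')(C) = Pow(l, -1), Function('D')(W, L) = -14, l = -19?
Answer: Add(Rational(-1, 19), Pow(921, Rational(1, 2))) ≈ 30.295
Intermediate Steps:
U = 13574 (U = Add(9128, 4446) = 13574)
Function('z')(C) = Rational(-1, 19) (Function('z')(C) = Pow(-19, -1) = Rational(-1, 19))
Add(Pow(Add(-12653, U), Rational(1, 2)), Function('z')(Function('D')(Add(-6, Mul(-1, 3)), 13))) = Add(Pow(Add(-12653, 13574), Rational(1, 2)), Rational(-1, 19)) = Add(Pow(921, Rational(1, 2)), Rational(-1, 19)) = Add(Rational(-1, 19), Pow(921, Rational(1, 2)))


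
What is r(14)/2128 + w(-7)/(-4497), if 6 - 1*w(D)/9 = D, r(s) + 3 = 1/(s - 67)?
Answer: -289901/10566451 ≈ -0.027436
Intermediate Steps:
r(s) = -3 + 1/(-67 + s) (r(s) = -3 + 1/(s - 67) = -3 + 1/(-67 + s))
w(D) = 54 - 9*D
r(14)/2128 + w(-7)/(-4497) = ((202 - 3*14)/(-67 + 14))/2128 + (54 - 9*(-7))/(-4497) = ((202 - 42)/(-53))*(1/2128) + (54 + 63)*(-1/4497) = -1/53*160*(1/2128) + 117*(-1/4497) = -160/53*1/2128 - 39/1499 = -10/7049 - 39/1499 = -289901/10566451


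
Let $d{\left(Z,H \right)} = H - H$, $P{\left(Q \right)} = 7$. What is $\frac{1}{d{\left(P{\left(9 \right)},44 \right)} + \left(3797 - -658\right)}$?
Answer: $\frac{1}{4455} \approx 0.00022447$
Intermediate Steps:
$d{\left(Z,H \right)} = 0$
$\frac{1}{d{\left(P{\left(9 \right)},44 \right)} + \left(3797 - -658\right)} = \frac{1}{0 + \left(3797 - -658\right)} = \frac{1}{0 + \left(3797 + 658\right)} = \frac{1}{0 + 4455} = \frac{1}{4455}$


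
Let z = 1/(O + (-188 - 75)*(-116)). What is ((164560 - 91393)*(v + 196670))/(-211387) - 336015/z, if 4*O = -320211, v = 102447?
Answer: 14076408840717939/845548 ≈ 1.6648e+10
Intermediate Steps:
O = -320211/4 (O = (¼)*(-320211) = -320211/4 ≈ -80053.)
z = -4/198179 (z = 1/(-320211/4 + (-188 - 75)*(-116)) = 1/(-320211/4 - 263*(-116)) = 1/(-320211/4 + 30508) = 1/(-198179/4) = -4/198179 ≈ -2.0184e-5)
((164560 - 91393)*(v + 196670))/(-211387) - 336015/z = ((164560 - 91393)*(102447 + 196670))/(-211387) - 336015/(-4/198179) = (73167*299117)*(-1/211387) - 336015*(-198179/4) = 21885493539*(-1/211387) + 66591116685/4 = -21885493539/211387 + 66591116685/4 = 14076408840717939/845548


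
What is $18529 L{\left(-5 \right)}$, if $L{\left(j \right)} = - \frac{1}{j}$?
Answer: $\frac{18529}{5} \approx 3705.8$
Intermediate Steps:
$18529 L{\left(-5 \right)} = 18529 \left(- \frac{1}{-5}\right) = 18529 \left(\left(-1\right) \left(- \frac{1}{5}\right)\right) = 18529 \cdot \frac{1}{5} = \frac{18529}{5}$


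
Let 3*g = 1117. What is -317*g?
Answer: -354089/3 ≈ -1.1803e+5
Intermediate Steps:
g = 1117/3 (g = (1/3)*1117 = 1117/3 ≈ 372.33)
-317*g = -317*1117/3 = -354089/3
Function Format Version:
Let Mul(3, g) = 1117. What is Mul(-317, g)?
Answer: Rational(-354089, 3) ≈ -1.1803e+5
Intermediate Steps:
g = Rational(1117, 3) (g = Mul(Rational(1, 3), 1117) = Rational(1117, 3) ≈ 372.33)
Mul(-317, g) = Mul(-317, Rational(1117, 3)) = Rational(-354089, 3)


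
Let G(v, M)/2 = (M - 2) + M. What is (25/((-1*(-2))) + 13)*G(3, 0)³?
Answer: -1632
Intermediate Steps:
G(v, M) = -4 + 4*M (G(v, M) = 2*((M - 2) + M) = 2*((-2 + M) + M) = 2*(-2 + 2*M) = -4 + 4*M)
(25/((-1*(-2))) + 13)*G(3, 0)³ = (25/((-1*(-2))) + 13)*(-4 + 4*0)³ = (25/2 + 13)*(-4 + 0)³ = (25*(½) + 13)*(-4)³ = (25/2 + 13)*(-64) = (51/2)*(-64) = -1632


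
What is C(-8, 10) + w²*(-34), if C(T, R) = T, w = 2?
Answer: -144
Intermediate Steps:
C(-8, 10) + w²*(-34) = -8 + 2²*(-34) = -8 + 4*(-34) = -8 - 136 = -144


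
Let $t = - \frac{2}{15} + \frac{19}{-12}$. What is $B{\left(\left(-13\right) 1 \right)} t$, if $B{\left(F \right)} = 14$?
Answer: $- \frac{721}{30} \approx -24.033$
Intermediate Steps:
$t = - \frac{103}{60}$ ($t = \left(-2\right) \frac{1}{15} + 19 \left(- \frac{1}{12}\right) = - \frac{2}{15} - \frac{19}{12} = - \frac{103}{60} \approx -1.7167$)
$B{\left(\left(-13\right) 1 \right)} t = 14 \left(- \frac{103}{60}\right) = - \frac{721}{30}$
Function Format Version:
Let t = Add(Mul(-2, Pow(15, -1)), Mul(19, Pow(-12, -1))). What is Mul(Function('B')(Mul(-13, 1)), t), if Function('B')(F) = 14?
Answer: Rational(-721, 30) ≈ -24.033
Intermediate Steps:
t = Rational(-103, 60) (t = Add(Mul(-2, Rational(1, 15)), Mul(19, Rational(-1, 12))) = Add(Rational(-2, 15), Rational(-19, 12)) = Rational(-103, 60) ≈ -1.7167)
Mul(Function('B')(Mul(-13, 1)), t) = Mul(14, Rational(-103, 60)) = Rational(-721, 30)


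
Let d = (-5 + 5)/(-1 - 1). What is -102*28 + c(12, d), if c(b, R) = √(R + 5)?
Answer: -2856 + √5 ≈ -2853.8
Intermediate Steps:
d = 0 (d = 0/(-2) = 0*(-½) = 0)
c(b, R) = √(5 + R)
-102*28 + c(12, d) = -102*28 + √(5 + 0) = -2856 + √5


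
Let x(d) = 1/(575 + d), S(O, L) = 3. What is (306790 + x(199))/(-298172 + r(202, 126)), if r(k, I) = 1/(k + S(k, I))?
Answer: -48678369505/47310950466 ≈ -1.0289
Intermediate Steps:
r(k, I) = 1/(3 + k) (r(k, I) = 1/(k + 3) = 1/(3 + k))
(306790 + x(199))/(-298172 + r(202, 126)) = (306790 + 1/(575 + 199))/(-298172 + 1/(3 + 202)) = (306790 + 1/774)/(-298172 + 1/205) = 237455461/(774*(-61125259/205)) = (237455461/774)*(-205/61125259) = -48678369505/47310950466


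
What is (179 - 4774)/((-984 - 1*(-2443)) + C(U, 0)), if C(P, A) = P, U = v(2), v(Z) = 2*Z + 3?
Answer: -4595/1466 ≈ -3.1344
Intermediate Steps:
v(Z) = 3 + 2*Z
U = 7 (U = 3 + 2*2 = 3 + 4 = 7)
(179 - 4774)/((-984 - 1*(-2443)) + C(U, 0)) = (179 - 4774)/((-984 - 1*(-2443)) + 7) = -4595/((-984 + 2443) + 7) = -4595/(1459 + 7) = -4595/1466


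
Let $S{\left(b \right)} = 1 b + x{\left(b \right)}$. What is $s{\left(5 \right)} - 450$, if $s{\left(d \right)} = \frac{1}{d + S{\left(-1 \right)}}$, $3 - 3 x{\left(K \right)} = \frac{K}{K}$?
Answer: $- \frac{6297}{14} \approx -449.79$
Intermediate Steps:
$x{\left(K \right)} = \frac{2}{3}$ ($x{\left(K \right)} = 1 - \frac{K \frac{1}{K}}{3} = 1 - \frac{1}{3} = \frac{2}{3}$)
$S{\left(b \right)} = \frac{2}{3} + b$ ($S{\left(b \right)} = 1 b + \frac{2}{3} = b + \frac{2}{3} = \frac{2}{3} + b$)
$s{\left(d \right)} = \frac{1}{- \frac{1}{3} + d}$ ($s{\left(d \right)} = \frac{1}{d + \left(\frac{2}{3} - 1\right)} = \frac{1}{d - \frac{1}{3}} = \frac{1}{- \frac{1}{3} + d}$)
$s{\left(5 \right)} - 450 = \frac{3}{-1 + 3 \cdot 5} - 450 = \frac{3}{-1 + 15} - 450 = \frac{3}{14} - 450 = - \frac{6297}{14}$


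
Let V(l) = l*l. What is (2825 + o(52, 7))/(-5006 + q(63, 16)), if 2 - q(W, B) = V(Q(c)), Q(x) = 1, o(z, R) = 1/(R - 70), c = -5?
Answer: -177974/315315 ≈ -0.56443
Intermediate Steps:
o(z, R) = 1/(-70 + R)
V(l) = l²
q(W, B) = 1 (q(W, B) = 2 - 1*1² = 2 - 1*1 = 2 - 1 = 1)
(2825 + o(52, 7))/(-5006 + q(63, 16)) = (2825 + 1/(-70 + 7))/(-5006 + 1) = (2825 + 1/(-63))/(-5005) = (2825 - 1/63)*(-1/5005) = (177974/63)*(-1/5005) = -177974/315315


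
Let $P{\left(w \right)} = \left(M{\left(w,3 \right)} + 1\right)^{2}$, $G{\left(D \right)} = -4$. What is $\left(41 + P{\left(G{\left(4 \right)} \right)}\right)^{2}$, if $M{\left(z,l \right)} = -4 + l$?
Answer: $1681$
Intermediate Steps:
$P{\left(w \right)} = 0$ ($P{\left(w \right)} = \left(\left(-4 + 3\right) + 1\right)^{2} = \left(-1 + 1\right)^{2} = 0^{2} = 0$)
$\left(41 + P{\left(G{\left(4 \right)} \right)}\right)^{2} = \left(41 + 0\right)^{2} = 41^{2} = 1681$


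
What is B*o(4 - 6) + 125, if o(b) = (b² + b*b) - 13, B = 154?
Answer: -645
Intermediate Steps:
o(b) = -13 + 2*b² (o(b) = (b² + b²) - 13 = 2*b² - 13 = -13 + 2*b²)
B*o(4 - 6) + 125 = 154*(-13 + 2*(4 - 6)²) + 125 = 154*(-13 + 2*(-2)²) + 125 = 154*(-13 + 2*4) + 125 = 154*(-13 + 8) + 125 = 154*(-5) + 125 = -770 + 125 = -645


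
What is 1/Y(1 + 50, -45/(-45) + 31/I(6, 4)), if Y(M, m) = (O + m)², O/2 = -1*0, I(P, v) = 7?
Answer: 49/1444 ≈ 0.033934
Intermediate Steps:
O = 0 (O = 2*(-1*0) = 2*0 = 0)
Y(M, m) = m² (Y(M, m) = (0 + m)² = m²)
1/Y(1 + 50, -45/(-45) + 31/I(6, 4)) = 1/((-45/(-45) + 31/7)²) = 1/((-45*(-1/45) + 31*(⅐))²) = 1/((1 + 31/7)²) = 1/((38/7)²) = 1/(1444/49) = 49/1444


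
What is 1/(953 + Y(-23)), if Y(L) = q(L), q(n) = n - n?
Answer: 1/953 ≈ 0.0010493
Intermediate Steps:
q(n) = 0
Y(L) = 0
1/(953 + Y(-23)) = 1/(953 + 0) = 1/953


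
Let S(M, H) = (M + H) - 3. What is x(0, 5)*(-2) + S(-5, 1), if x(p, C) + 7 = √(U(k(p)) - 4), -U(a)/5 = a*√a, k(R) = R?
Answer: 7 - 4*I ≈ 7.0 - 4.0*I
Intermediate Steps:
U(a) = -5*a^(3/2) (U(a) = -5*a*√a = -5*a^(3/2))
S(M, H) = -3 + H + M (S(M, H) = (H + M) - 3 = -3 + H + M)
x(p, C) = -7 + √(-4 - 5*p^(3/2)) (x(p, C) = -7 + √(-5*p^(3/2) - 4) = -7 + √(-4 - 5*p^(3/2)))
x(0, 5)*(-2) + S(-5, 1) = (-7 + √(-4 - 5*0^(3/2)))*(-2) + (-3 + 1 - 5) = (-7 + √(-4 - 5*0))*(-2) - 7 = (-7 + √(-4 + 0))*(-2) - 7 = (-7 + √(-4))*(-2) - 7 = (-7 + 2*I)*(-2) - 7 = (14 - 4*I) - 7 = 7 - 4*I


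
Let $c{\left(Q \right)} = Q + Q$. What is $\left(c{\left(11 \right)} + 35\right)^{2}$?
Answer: $3249$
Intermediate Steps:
$c{\left(Q \right)} = 2 Q$
$\left(c{\left(11 \right)} + 35\right)^{2} = \left(2 \cdot 11 + 35\right)^{2} = \left(22 + 35\right)^{2} = 57^{2} = 3249$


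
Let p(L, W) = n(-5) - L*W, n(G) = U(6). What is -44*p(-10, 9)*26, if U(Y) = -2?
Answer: -100672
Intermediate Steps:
n(G) = -2
p(L, W) = -2 - L*W
-44*p(-10, 9)*26 = -44*(-2 - 1*(-10)*9)*26 = -44*(-2 + 90)*26 = -44*88*26 = -3872*26 = -100672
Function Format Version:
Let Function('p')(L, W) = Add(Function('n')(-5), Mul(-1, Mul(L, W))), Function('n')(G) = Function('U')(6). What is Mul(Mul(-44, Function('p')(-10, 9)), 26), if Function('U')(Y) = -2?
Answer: -100672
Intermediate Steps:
Function('n')(G) = -2
Function('p')(L, W) = Add(-2, Mul(-1, L, W)) (Function('p')(L, W) = Add(-2, Mul(-1, Mul(L, W))) = Add(-2, Mul(-1, L, W)))
Mul(Mul(-44, Function('p')(-10, 9)), 26) = Mul(Mul(-44, Add(-2, Mul(-1, -10, 9))), 26) = Mul(Mul(-44, Add(-2, 90)), 26) = Mul(Mul(-44, 88), 26) = Mul(-3872, 26) = -100672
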